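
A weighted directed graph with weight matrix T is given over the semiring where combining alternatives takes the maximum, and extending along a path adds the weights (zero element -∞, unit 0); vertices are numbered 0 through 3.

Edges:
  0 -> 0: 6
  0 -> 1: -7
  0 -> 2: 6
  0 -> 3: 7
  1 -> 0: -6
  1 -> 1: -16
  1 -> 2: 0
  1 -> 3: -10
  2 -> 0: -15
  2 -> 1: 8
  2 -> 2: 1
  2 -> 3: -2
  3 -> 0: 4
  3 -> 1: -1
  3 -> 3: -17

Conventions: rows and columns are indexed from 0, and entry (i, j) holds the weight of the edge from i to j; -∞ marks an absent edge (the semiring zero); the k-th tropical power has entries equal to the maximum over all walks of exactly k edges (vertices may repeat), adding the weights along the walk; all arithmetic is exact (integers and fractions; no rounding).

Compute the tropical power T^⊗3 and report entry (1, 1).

T^⊗2:
  [12, 14, 12, 13]
  [0, 8, 1, 1]
  [2, 9, 8, -1]
  [10, -3, 10, 11]
T^⊗3:
  [18, 20, 18, 19]
  [6, 9, 8, 7]
  [8, 16, 9, 9]
  [16, 18, 16, 17]
Key observation: the optimum is the walk 1->2->2->1, with weight 0 + 1 + 8 = 9.
Optimal value attained by: walk 1->2->2->1.
Answer: (T^⊗3)[1][1] = 9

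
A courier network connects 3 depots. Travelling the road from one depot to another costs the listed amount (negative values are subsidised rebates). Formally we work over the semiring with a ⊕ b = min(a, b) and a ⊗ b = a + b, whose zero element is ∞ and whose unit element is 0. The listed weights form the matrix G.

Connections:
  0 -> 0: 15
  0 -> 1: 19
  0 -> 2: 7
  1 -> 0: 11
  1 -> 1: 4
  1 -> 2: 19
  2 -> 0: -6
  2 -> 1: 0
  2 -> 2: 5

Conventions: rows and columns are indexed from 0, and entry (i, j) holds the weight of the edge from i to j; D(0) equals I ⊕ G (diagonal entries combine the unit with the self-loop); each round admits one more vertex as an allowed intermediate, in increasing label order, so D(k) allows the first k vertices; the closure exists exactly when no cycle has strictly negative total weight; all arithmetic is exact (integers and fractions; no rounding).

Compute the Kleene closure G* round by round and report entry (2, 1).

D(0):
  [0, 19, 7]
  [11, 0, 19]
  [-6, 0, 0]
D(1):
  [0, 19, 7]
  [11, 0, 18]
  [-6, 0, 0]
D(2):
  [0, 19, 7]
  [11, 0, 18]
  [-6, 0, 0]
D(3):
  [0, 7, 7]
  [11, 0, 18]
  [-6, 0, 0]
Answer: G*[2][1] = 0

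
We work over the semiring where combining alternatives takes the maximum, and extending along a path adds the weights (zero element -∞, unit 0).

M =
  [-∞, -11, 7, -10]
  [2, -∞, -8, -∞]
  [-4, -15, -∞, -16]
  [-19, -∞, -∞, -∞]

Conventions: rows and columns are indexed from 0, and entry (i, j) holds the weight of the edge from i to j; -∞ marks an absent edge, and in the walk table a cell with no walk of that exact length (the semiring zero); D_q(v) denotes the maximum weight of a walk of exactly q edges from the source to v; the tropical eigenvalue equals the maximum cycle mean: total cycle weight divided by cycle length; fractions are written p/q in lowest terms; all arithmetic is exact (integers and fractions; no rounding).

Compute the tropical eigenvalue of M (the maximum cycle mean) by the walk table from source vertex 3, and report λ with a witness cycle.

q=0: [-∞, -∞, -∞, 0]
q=1: [-19, -∞, -∞, -∞]
q=2: [-∞, -30, -12, -29]
q=3: [-16, -27, -38, -28]
q=4: [-25, -27, -9, -26]
Optimal cycle mean attained by: cycle 0->2->0, total 7 + (-4), length 2.
Answer: λ = 3/2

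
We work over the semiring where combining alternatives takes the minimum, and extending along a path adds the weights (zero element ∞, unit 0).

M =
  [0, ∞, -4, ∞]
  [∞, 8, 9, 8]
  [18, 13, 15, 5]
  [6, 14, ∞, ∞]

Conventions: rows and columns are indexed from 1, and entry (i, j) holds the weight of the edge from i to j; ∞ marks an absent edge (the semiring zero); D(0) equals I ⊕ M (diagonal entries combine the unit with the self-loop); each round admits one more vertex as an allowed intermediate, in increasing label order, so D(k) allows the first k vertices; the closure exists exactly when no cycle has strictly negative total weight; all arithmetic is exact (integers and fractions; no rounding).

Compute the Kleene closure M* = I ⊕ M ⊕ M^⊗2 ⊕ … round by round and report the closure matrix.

D(0):
  [0, ∞, -4, ∞]
  [∞, 0, 9, 8]
  [18, 13, 0, 5]
  [6, 14, ∞, 0]
D(1):
  [0, ∞, -4, ∞]
  [∞, 0, 9, 8]
  [18, 13, 0, 5]
  [6, 14, 2, 0]
D(2):
  [0, ∞, -4, ∞]
  [∞, 0, 9, 8]
  [18, 13, 0, 5]
  [6, 14, 2, 0]
D(3):
  [0, 9, -4, 1]
  [27, 0, 9, 8]
  [18, 13, 0, 5]
  [6, 14, 2, 0]
D(4):
  [0, 9, -4, 1]
  [14, 0, 9, 8]
  [11, 13, 0, 5]
  [6, 14, 2, 0]
Answer: M* = [[0, 9, -4, 1], [14, 0, 9, 8], [11, 13, 0, 5], [6, 14, 2, 0]]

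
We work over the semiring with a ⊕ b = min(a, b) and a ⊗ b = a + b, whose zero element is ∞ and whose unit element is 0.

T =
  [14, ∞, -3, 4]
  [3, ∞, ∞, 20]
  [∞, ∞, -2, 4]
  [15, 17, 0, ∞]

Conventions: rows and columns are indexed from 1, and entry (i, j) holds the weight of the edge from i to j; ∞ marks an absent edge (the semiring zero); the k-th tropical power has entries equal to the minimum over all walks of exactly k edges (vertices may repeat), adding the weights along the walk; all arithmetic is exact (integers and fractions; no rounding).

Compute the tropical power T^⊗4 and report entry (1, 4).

T^⊗2:
  [19, 21, -5, 1]
  [17, 37, 0, 7]
  [19, 21, -4, 2]
  [20, ∞, -2, 4]
T^⊗3:
  [16, 18, -7, -1]
  [22, 24, -2, 4]
  [17, 19, -6, 0]
  [19, 21, -4, 2]
T^⊗4:
  [14, 16, -9, -3]
  [19, 21, -4, 2]
  [15, 17, -8, -2]
  [17, 19, -6, 0]
Key observation: the optimum is the walk 1->3->3->3->4, with weight (-3) + (-2) + (-2) + 4 = -3.
Optimal value attained by: walk 1->3->3->3->4.
Answer: (T^⊗4)[1][4] = -3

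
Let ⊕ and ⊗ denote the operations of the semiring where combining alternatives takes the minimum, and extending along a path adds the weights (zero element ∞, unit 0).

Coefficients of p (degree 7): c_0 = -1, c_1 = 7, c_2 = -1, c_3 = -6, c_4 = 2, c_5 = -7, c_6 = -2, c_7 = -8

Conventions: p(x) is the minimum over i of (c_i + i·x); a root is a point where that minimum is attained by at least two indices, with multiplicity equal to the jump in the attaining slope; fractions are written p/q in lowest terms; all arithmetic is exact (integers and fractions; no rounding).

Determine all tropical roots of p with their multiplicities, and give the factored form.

hull edge (i=0, c=-1) to (i=3, c=-6): slope -5/3, span 3
hull edge (i=3, c=-6) to (i=7, c=-8): slope -1/2, span 4
Factored form: p(x) = -8 ⊗ (x ⊕ 1/2) ⊗ (x ⊕ 1/2) ⊗ (x ⊕ 1/2) ⊗ (x ⊕ 1/2) ⊗ (x ⊕ 5/3) ⊗ (x ⊕ 5/3) ⊗ (x ⊕ 5/3)
Answer: roots = 1/2 (mult 4), 5/3 (mult 3)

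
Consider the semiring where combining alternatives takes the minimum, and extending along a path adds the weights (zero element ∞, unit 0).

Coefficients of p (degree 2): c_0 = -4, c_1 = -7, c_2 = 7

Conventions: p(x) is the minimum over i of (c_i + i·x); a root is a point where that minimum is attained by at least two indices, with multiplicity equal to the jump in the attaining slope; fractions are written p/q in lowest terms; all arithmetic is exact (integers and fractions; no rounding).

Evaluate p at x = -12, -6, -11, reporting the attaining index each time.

p(-12) = min(-4+0·(-12)=-4, -7+1·(-12)=-19, 7+2·(-12)=-17) = -19 (attained by i=1)
p(-6) = min(-4+0·(-6)=-4, -7+1·(-6)=-13, 7+2·(-6)=-5) = -13 (attained by i=1)
p(-11) = min(-4+0·(-11)=-4, -7+1·(-11)=-18, 7+2·(-11)=-15) = -18 (attained by i=1)
Answer: p(-12) = -19; p(-6) = -13; p(-11) = -18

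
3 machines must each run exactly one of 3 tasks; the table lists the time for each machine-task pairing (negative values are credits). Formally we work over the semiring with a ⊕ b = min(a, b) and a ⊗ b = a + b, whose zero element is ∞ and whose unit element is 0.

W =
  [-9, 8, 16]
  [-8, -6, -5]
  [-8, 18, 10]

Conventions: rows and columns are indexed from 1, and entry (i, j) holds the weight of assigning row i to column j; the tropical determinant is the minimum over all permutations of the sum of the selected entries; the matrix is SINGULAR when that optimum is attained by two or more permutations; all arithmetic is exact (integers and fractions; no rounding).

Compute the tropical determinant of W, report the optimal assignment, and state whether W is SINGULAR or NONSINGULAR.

σ = (1, 2, 3): (-9) + (-6) + 10 = -5
σ = (1, 3, 2): (-9) + (-5) + 18 = 4
σ = (2, 1, 3): 8 + (-8) + 10 = 10
σ = (2, 3, 1): 8 + (-5) + (-8) = -5
σ = (3, 1, 2): 16 + (-8) + 18 = 26
σ = (3, 2, 1): 16 + (-6) + (-8) = 2
Optimal value attained by: σ = (1, 2, 3).
Answer: det⊕(W) = -5; verdict: SINGULAR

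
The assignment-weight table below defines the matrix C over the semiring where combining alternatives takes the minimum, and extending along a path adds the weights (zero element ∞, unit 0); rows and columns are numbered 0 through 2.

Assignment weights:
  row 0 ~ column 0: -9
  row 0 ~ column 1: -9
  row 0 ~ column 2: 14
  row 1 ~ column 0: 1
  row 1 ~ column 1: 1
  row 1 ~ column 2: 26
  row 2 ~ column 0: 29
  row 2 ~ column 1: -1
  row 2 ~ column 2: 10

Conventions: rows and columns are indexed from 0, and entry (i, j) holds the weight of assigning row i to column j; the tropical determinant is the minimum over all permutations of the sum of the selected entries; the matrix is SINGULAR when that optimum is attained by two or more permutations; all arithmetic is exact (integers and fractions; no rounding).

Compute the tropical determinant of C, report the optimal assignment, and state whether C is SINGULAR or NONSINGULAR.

σ = (0, 1, 2): (-9) + 1 + 10 = 2
σ = (0, 2, 1): (-9) + 26 + (-1) = 16
σ = (1, 0, 2): (-9) + 1 + 10 = 2
σ = (1, 2, 0): (-9) + 26 + 29 = 46
σ = (2, 0, 1): 14 + 1 + (-1) = 14
σ = (2, 1, 0): 14 + 1 + 29 = 44
Optimal value attained by: σ = (0, 1, 2).
Answer: det⊕(C) = 2; verdict: SINGULAR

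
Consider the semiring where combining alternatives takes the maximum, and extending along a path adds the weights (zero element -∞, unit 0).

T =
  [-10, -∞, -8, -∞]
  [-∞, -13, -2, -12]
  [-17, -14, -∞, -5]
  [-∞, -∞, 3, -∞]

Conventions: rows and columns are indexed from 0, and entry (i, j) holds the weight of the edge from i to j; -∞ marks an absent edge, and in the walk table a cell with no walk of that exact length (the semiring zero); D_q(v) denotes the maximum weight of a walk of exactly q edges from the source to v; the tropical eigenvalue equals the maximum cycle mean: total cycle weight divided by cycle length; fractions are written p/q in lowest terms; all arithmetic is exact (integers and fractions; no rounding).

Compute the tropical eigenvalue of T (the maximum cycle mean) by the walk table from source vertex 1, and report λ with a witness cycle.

q=0: [-∞, 0, -∞, -∞]
q=1: [-∞, -13, -2, -12]
q=2: [-19, -16, -9, -7]
q=3: [-26, -23, -4, -14]
q=4: [-21, -18, -11, -9]
Optimal cycle mean attained by: cycle 2->3->2, total (-5) + 3, length 2.
Answer: λ = -1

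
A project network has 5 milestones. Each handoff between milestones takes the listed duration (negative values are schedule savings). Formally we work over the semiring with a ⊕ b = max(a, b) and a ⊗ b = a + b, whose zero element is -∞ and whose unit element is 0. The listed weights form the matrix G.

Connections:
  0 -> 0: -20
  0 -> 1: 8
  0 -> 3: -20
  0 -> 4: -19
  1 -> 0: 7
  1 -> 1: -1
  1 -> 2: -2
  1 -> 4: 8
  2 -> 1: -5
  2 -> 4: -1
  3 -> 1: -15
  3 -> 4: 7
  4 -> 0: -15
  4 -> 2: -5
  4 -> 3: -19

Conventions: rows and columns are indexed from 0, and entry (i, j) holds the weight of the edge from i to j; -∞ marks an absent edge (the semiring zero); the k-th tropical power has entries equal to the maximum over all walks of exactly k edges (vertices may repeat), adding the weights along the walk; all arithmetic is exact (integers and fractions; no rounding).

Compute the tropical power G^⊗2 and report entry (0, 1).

G^⊗2:
  [15, 7, 6, -38, 16]
  [6, 15, 3, -11, 7]
  [2, -6, -6, -20, 3]
  [-8, -16, 2, -12, -7]
  [-35, -7, -∞, -35, -6]
Key observation: the optimum is the walk 0->1->1, with weight 8 + (-1) = 7.
Optimal value attained by: walk 0->1->1.
Answer: (G^⊗2)[0][1] = 7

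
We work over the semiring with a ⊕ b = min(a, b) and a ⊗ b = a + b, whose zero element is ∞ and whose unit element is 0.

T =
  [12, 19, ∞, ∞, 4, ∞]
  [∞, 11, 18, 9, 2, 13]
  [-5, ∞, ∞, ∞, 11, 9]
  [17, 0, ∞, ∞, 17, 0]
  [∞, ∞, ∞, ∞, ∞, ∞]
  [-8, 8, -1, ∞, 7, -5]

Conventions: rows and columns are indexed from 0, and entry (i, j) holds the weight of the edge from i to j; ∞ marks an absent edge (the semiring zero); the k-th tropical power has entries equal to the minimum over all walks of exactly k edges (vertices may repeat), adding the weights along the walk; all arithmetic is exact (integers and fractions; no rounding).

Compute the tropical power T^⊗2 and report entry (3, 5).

T^⊗2:
  [24, 30, 37, 28, 16, 32]
  [5, 9, 12, 20, 13, 8]
  [1, 14, 8, ∞, -1, 4]
  [-8, 8, -1, 9, 2, -5]
  [∞, ∞, ∞, ∞, ∞, ∞]
  [-13, 3, -6, 17, -4, -10]
Key observation: the optimum is the walk 3->5->5, with weight 0 + (-5) = -5.
Optimal value attained by: walk 3->5->5.
Answer: (T^⊗2)[3][5] = -5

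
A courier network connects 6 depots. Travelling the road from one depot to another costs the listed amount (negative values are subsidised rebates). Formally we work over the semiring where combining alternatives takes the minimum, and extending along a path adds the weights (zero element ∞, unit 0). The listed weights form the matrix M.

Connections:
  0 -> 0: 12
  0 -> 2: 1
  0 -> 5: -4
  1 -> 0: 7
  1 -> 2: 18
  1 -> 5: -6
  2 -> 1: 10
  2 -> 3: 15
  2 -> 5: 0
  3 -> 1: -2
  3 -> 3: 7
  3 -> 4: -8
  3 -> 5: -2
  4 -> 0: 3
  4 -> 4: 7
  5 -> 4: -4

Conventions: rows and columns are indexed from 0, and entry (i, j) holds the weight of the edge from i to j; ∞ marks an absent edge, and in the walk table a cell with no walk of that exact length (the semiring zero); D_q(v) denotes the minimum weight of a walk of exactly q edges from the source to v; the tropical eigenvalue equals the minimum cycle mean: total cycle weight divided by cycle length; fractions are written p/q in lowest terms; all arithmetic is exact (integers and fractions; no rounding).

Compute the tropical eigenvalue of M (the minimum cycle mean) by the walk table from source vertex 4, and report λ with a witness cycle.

q=0: [∞, ∞, ∞, ∞, 0, ∞]
q=1: [3, ∞, ∞, ∞, 7, ∞]
q=2: [10, ∞, 4, ∞, 14, -1]
q=3: [17, 14, 11, 19, -5, 4]
q=4: [-2, 17, 18, 26, 0, 8]
q=5: [3, 24, -1, 33, 4, -6]
q=6: [7, 9, 4, 14, -10, -1]
Optimal cycle mean attained by: cycle 0->5->4->0, total (-4) + (-4) + 3, length 3.
Answer: λ = -5/3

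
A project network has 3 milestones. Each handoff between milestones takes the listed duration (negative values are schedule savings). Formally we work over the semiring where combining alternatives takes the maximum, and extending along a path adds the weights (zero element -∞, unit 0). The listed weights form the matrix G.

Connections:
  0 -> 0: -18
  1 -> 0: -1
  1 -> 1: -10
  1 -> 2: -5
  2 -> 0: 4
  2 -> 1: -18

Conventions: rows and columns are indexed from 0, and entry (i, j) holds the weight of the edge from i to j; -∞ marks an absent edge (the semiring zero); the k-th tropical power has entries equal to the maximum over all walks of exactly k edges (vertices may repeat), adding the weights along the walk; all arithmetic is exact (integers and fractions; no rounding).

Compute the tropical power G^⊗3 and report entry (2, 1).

G^⊗2:
  [-36, -∞, -∞]
  [-1, -20, -15]
  [-14, -28, -23]
G^⊗3:
  [-54, -∞, -∞]
  [-11, -30, -25]
  [-19, -38, -33]
Key observation: the optimum is the walk 2->1->1->1, with weight (-18) + (-10) + (-10) = -38.
Optimal value attained by: walk 2->1->1->1.
Answer: (G^⊗3)[2][1] = -38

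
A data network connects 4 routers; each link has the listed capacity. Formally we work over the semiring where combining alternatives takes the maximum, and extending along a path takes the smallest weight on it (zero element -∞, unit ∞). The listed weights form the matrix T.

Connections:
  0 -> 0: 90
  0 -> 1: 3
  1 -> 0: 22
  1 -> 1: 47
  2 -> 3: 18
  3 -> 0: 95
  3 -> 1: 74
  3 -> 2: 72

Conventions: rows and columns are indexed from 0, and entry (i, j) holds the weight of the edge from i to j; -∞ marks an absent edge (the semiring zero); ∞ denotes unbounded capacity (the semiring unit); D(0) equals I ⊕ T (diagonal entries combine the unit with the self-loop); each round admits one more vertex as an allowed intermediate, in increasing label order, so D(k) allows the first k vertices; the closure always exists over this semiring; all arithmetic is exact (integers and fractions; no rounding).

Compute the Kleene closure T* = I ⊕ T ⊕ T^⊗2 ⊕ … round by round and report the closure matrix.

D(0):
  [∞, 3, -∞, -∞]
  [22, ∞, -∞, -∞]
  [-∞, -∞, ∞, 18]
  [95, 74, 72, ∞]
D(1):
  [∞, 3, -∞, -∞]
  [22, ∞, -∞, -∞]
  [-∞, -∞, ∞, 18]
  [95, 74, 72, ∞]
D(2):
  [∞, 3, -∞, -∞]
  [22, ∞, -∞, -∞]
  [-∞, -∞, ∞, 18]
  [95, 74, 72, ∞]
D(3):
  [∞, 3, -∞, -∞]
  [22, ∞, -∞, -∞]
  [-∞, -∞, ∞, 18]
  [95, 74, 72, ∞]
D(4):
  [∞, 3, -∞, -∞]
  [22, ∞, -∞, -∞]
  [18, 18, ∞, 18]
  [95, 74, 72, ∞]
Answer: T* = [[∞, 3, -∞, -∞], [22, ∞, -∞, -∞], [18, 18, ∞, 18], [95, 74, 72, ∞]]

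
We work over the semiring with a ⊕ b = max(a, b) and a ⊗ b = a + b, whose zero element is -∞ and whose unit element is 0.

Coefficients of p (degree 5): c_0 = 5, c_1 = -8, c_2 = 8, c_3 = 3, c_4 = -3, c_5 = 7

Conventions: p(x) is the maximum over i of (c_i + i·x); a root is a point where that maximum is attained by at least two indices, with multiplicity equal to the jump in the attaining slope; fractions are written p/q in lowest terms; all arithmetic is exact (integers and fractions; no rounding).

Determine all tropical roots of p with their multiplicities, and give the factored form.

hull edge (i=0, c=5) to (i=2, c=8): slope 3/2, span 2
hull edge (i=2, c=8) to (i=5, c=7): slope -1/3, span 3
Factored form: p(x) = 7 ⊗ (x ⊕ (-3/2)) ⊗ (x ⊕ (-3/2)) ⊗ (x ⊕ 1/3) ⊗ (x ⊕ 1/3) ⊗ (x ⊕ 1/3)
Answer: roots = -3/2 (mult 2), 1/3 (mult 3)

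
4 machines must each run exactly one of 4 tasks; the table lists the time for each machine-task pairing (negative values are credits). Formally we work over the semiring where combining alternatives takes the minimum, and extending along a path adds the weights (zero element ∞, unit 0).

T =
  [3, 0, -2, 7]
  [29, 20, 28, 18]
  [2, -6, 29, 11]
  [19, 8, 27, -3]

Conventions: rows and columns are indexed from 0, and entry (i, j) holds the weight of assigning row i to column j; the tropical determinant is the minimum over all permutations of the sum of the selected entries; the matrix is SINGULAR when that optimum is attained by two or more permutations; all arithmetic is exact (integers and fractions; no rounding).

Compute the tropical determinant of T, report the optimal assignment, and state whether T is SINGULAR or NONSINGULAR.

σ = (0, 1, 2, 3): 3 + 20 + 29 + (-3) = 49
σ = (0, 1, 3, 2): 3 + 20 + 11 + 27 = 61
σ = (0, 2, 1, 3): 3 + 28 + (-6) + (-3) = 22
σ = (0, 2, 3, 1): 3 + 28 + 11 + 8 = 50
σ = (0, 3, 1, 2): 3 + 18 + (-6) + 27 = 42
σ = (0, 3, 2, 1): 3 + 18 + 29 + 8 = 58
σ = (1, 0, 2, 3): 0 + 29 + 29 + (-3) = 55
σ = (1, 0, 3, 2): 0 + 29 + 11 + 27 = 67
σ = (1, 2, 0, 3): 0 + 28 + 2 + (-3) = 27
σ = (1, 2, 3, 0): 0 + 28 + 11 + 19 = 58
σ = (1, 3, 0, 2): 0 + 18 + 2 + 27 = 47
σ = (1, 3, 2, 0): 0 + 18 + 29 + 19 = 66
σ = (2, 0, 1, 3): (-2) + 29 + (-6) + (-3) = 18
σ = (2, 0, 3, 1): (-2) + 29 + 11 + 8 = 46
σ = (2, 1, 0, 3): (-2) + 20 + 2 + (-3) = 17
σ = (2, 1, 3, 0): (-2) + 20 + 11 + 19 = 48
σ = (2, 3, 0, 1): (-2) + 18 + 2 + 8 = 26
σ = (2, 3, 1, 0): (-2) + 18 + (-6) + 19 = 29
σ = (3, 0, 1, 2): 7 + 29 + (-6) + 27 = 57
σ = (3, 0, 2, 1): 7 + 29 + 29 + 8 = 73
σ = (3, 1, 0, 2): 7 + 20 + 2 + 27 = 56
σ = (3, 1, 2, 0): 7 + 20 + 29 + 19 = 75
σ = (3, 2, 0, 1): 7 + 28 + 2 + 8 = 45
σ = (3, 2, 1, 0): 7 + 28 + (-6) + 19 = 48
Optimal value attained by: σ = (2, 1, 0, 3).
Answer: det⊕(T) = 17; verdict: NONSINGULAR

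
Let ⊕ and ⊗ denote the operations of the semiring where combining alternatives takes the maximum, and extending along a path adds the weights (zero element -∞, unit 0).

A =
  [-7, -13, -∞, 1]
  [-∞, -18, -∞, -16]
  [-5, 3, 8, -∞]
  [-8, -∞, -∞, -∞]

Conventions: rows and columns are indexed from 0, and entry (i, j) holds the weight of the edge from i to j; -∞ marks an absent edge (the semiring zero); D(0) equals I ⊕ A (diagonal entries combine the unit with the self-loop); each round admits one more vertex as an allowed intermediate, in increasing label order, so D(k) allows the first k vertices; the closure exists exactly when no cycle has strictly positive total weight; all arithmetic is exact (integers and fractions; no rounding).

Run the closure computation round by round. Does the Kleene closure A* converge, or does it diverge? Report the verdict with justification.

Detection: at round 0, diagonal entry (2, 2) turns strictly positive.
Key observation: the cycle 2->2 has total weight 8, which is strictly positive.
Answer: DIVERGES — positive cycle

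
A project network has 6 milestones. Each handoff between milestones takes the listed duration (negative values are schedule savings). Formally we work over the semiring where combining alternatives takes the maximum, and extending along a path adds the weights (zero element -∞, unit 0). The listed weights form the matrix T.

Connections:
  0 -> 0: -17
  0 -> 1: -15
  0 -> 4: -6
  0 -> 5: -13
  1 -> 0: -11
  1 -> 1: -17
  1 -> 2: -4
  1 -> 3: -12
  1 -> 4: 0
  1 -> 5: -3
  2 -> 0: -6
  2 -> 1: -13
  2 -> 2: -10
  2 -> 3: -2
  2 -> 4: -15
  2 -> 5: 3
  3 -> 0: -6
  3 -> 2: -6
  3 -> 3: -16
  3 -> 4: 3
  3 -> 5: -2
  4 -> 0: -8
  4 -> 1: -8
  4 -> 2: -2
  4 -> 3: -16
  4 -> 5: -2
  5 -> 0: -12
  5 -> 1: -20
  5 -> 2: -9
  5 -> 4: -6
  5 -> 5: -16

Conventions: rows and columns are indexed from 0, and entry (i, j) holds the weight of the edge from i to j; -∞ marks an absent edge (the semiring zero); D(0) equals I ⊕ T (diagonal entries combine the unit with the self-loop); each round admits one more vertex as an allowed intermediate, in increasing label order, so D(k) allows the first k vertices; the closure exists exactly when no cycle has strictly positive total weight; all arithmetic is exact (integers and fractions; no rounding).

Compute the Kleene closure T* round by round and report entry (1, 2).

D(0):
  [0, -15, -∞, -∞, -6, -13]
  [-11, 0, -4, -12, 0, -3]
  [-6, -13, 0, -2, -15, 3]
  [-6, -∞, -6, 0, 3, -2]
  [-8, -8, -2, -16, 0, -2]
  [-12, -20, -9, -∞, -6, 0]
D(1):
  [0, -15, -∞, -∞, -6, -13]
  [-11, 0, -4, -12, 0, -3]
  [-6, -13, 0, -2, -12, 3]
  [-6, -21, -6, 0, 3, -2]
  [-8, -8, -2, -16, 0, -2]
  [-12, -20, -9, -∞, -6, 0]
D(2):
  [0, -15, -19, -27, -6, -13]
  [-11, 0, -4, -12, 0, -3]
  [-6, -13, 0, -2, -12, 3]
  [-6, -21, -6, 0, 3, -2]
  [-8, -8, -2, -16, 0, -2]
  [-12, -20, -9, -32, -6, 0]
D(3):
  [0, -15, -19, -21, -6, -13]
  [-10, 0, -4, -6, 0, -1]
  [-6, -13, 0, -2, -12, 3]
  [-6, -19, -6, 0, 3, -2]
  [-8, -8, -2, -4, 0, 1]
  [-12, -20, -9, -11, -6, 0]
D(4):
  [0, -15, -19, -21, -6, -13]
  [-10, 0, -4, -6, 0, -1]
  [-6, -13, 0, -2, 1, 3]
  [-6, -19, -6, 0, 3, -2]
  [-8, -8, -2, -4, 0, 1]
  [-12, -20, -9, -11, -6, 0]
D(5):
  [0, -14, -8, -10, -6, -5]
  [-8, 0, -2, -4, 0, 1]
  [-6, -7, 0, -2, 1, 3]
  [-5, -5, 1, 0, 3, 4]
  [-8, -8, -2, -4, 0, 1]
  [-12, -14, -8, -10, -6, 0]
D(6):
  [0, -14, -8, -10, -6, -5]
  [-8, 0, -2, -4, 0, 1]
  [-6, -7, 0, -2, 1, 3]
  [-5, -5, 1, 0, 3, 4]
  [-8, -8, -2, -4, 0, 1]
  [-12, -14, -8, -10, -6, 0]
Answer: T*[1][2] = -2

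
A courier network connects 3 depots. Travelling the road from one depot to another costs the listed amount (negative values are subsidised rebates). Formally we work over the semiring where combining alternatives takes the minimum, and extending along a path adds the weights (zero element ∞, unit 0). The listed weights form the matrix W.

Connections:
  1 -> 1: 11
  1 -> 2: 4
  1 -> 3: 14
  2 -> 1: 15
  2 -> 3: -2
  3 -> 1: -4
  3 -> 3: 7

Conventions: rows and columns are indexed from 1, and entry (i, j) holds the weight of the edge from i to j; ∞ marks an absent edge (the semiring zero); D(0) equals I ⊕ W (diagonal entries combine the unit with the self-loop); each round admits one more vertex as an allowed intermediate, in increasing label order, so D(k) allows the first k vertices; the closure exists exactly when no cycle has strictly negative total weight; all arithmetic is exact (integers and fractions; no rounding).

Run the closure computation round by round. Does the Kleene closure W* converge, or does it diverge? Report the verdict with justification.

D(0):
  [0, 4, 14]
  [15, 0, -2]
  [-4, ∞, 0]
D(1):
  [0, 4, 14]
  [15, 0, -2]
  [-4, 0, 0]
Detection: at round 2, diagonal entry (3, 3) turns strictly negative.
Key observation: the cycle 3->1->2->3 has total weight (-4) + 4 + (-2), which is strictly negative.
Answer: DIVERGES — negative cycle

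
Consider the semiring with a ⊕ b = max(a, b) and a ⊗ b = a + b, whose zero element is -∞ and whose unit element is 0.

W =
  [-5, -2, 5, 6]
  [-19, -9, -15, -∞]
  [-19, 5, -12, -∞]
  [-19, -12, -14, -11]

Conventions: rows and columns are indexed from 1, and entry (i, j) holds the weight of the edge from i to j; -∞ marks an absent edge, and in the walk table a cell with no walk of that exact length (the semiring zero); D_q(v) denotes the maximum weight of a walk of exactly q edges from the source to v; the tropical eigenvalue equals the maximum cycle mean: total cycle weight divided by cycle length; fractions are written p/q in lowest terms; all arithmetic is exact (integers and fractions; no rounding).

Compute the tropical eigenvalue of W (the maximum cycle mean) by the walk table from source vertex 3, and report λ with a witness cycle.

q=0: [-∞, -∞, 0, -∞]
q=1: [-19, 5, -12, -∞]
q=2: [-14, -4, -10, -13]
q=3: [-19, -5, -9, -8]
q=4: [-24, -4, -14, -13]
Optimal cycle mean attained by: cycle 1->3->2->1, total 5 + 5 + (-19), length 3.
Answer: λ = -3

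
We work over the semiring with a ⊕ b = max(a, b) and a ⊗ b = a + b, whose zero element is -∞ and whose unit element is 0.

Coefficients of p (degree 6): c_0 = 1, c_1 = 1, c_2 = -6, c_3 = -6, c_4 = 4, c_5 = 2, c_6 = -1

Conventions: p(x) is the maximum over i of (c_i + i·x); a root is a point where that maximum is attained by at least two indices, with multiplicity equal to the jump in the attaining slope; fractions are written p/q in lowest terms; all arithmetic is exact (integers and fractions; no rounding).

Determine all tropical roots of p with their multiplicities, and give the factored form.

hull edge (i=0, c=1) to (i=4, c=4): slope 3/4, span 4
hull edge (i=4, c=4) to (i=5, c=2): slope -2, span 1
hull edge (i=5, c=2) to (i=6, c=-1): slope -3, span 1
Factored form: p(x) = -1 ⊗ (x ⊕ (-3/4)) ⊗ (x ⊕ (-3/4)) ⊗ (x ⊕ (-3/4)) ⊗ (x ⊕ (-3/4)) ⊗ (x ⊕ 2) ⊗ (x ⊕ 3)
Answer: roots = -3/4 (mult 4), 2 (mult 1), 3 (mult 1)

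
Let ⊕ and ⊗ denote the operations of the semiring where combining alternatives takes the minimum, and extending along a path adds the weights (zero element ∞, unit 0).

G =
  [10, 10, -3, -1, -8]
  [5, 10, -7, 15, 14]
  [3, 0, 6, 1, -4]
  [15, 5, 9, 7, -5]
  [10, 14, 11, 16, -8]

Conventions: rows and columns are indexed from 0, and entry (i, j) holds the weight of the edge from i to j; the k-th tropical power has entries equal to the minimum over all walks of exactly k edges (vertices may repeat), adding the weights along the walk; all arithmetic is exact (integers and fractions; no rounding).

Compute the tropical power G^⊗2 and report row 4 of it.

G^⊗2:
  [0, -3, 3, -2, -16]
  [-4, -7, -1, -6, -11]
  [5, 6, -7, 2, -12]
  [5, 9, -2, 10, -13]
  [2, 6, 3, 8, -16]
Answer: row 4 of G^⊗2 = [2, 6, 3, 8, -16]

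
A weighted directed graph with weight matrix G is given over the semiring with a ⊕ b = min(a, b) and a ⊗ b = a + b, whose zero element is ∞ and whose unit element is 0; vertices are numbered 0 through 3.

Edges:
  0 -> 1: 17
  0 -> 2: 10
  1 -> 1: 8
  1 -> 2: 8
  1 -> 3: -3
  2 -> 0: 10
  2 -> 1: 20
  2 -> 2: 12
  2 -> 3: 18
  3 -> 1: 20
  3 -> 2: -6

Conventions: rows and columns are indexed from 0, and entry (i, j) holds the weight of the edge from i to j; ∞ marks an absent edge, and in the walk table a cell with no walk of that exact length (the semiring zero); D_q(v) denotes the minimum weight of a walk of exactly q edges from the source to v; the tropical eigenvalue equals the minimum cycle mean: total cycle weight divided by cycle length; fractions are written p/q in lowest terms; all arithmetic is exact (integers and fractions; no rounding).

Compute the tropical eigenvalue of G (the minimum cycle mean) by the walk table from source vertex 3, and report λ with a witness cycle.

q=0: [∞, ∞, ∞, 0]
q=1: [∞, 20, -6, ∞]
q=2: [4, 14, 6, 12]
q=3: [16, 21, 6, 11]
q=4: [16, 26, 5, 18]
Optimal cycle mean attained by: cycle 1->3->2->1, total (-3) + (-6) + 20, length 3.
Answer: λ = 11/3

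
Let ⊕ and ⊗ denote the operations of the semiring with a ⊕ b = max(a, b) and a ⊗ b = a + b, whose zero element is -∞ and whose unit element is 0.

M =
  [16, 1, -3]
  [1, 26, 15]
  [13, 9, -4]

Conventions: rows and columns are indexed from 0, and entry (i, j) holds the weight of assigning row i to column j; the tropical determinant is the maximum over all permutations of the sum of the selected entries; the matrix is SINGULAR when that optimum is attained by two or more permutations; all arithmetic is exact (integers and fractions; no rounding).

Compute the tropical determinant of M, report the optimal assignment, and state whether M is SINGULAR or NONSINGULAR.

σ = (0, 1, 2): 16 + 26 + (-4) = 38
σ = (0, 2, 1): 16 + 15 + 9 = 40
σ = (1, 0, 2): 1 + 1 + (-4) = -2
σ = (1, 2, 0): 1 + 15 + 13 = 29
σ = (2, 0, 1): (-3) + 1 + 9 = 7
σ = (2, 1, 0): (-3) + 26 + 13 = 36
Optimal value attained by: σ = (0, 2, 1).
Answer: det⊕(M) = 40; verdict: NONSINGULAR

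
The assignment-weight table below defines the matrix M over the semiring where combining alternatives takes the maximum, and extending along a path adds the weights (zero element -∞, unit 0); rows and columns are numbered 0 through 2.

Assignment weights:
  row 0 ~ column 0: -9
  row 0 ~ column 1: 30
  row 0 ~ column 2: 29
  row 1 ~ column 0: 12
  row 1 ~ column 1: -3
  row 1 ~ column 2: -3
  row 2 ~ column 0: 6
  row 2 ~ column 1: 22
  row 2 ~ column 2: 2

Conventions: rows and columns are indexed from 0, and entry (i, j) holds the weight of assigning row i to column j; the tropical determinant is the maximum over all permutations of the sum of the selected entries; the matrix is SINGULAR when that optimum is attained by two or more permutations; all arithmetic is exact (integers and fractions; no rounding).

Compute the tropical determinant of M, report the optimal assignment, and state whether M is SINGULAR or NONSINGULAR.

σ = (0, 1, 2): (-9) + (-3) + 2 = -10
σ = (0, 2, 1): (-9) + (-3) + 22 = 10
σ = (1, 0, 2): 30 + 12 + 2 = 44
σ = (1, 2, 0): 30 + (-3) + 6 = 33
σ = (2, 0, 1): 29 + 12 + 22 = 63
σ = (2, 1, 0): 29 + (-3) + 6 = 32
Optimal value attained by: σ = (2, 0, 1).
Answer: det⊕(M) = 63; verdict: NONSINGULAR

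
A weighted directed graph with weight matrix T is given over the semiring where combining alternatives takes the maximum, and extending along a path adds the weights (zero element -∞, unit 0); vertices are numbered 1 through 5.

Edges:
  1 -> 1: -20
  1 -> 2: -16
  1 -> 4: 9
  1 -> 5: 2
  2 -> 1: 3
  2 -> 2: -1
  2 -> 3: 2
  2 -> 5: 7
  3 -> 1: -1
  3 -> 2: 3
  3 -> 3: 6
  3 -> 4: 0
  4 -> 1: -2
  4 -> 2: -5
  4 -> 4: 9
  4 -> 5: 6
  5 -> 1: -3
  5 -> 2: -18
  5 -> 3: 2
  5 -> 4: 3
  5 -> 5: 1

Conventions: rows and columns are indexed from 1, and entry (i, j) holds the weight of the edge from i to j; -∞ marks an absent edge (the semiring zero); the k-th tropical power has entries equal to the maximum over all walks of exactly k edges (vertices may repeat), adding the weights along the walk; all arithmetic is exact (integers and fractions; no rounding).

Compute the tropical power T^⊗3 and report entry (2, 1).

T^⊗2:
  [7, 4, 4, 18, 15]
  [4, 5, 9, 12, 8]
  [6, 9, 12, 9, 10]
  [7, 4, 8, 18, 15]
  [1, 5, 8, 12, 9]
T^⊗3:
  [16, 13, 17, 27, 24]
  [10, 12, 15, 21, 18]
  [12, 15, 18, 18, 16]
  [16, 13, 17, 27, 24]
  [10, 11, 14, 21, 18]
Key observation: the optimum is the walk 2->1->4->1, with weight 3 + 9 + (-2) = 10.
Optimal value attained by: walk 2->1->4->1.
Answer: (T^⊗3)[2][1] = 10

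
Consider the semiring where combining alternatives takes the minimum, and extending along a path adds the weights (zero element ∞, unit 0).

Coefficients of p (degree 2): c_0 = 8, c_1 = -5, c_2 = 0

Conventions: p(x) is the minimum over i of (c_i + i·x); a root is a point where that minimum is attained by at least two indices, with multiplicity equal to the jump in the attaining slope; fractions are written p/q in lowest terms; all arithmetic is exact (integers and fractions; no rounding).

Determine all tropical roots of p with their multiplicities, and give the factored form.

hull edge (i=0, c=8) to (i=1, c=-5): slope -13, span 1
hull edge (i=1, c=-5) to (i=2, c=0): slope 5, span 1
Factored form: p(x) = 0 ⊗ (x ⊕ (-5)) ⊗ (x ⊕ 13)
Answer: roots = -5 (mult 1), 13 (mult 1)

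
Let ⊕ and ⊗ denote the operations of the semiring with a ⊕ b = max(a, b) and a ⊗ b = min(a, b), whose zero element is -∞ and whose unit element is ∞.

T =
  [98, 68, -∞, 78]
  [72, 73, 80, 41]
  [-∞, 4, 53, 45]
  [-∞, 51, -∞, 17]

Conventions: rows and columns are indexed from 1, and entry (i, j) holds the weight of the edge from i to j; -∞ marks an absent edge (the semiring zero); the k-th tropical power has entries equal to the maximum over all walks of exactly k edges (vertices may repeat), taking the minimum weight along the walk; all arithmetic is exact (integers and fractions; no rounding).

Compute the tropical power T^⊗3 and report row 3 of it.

T^⊗2:
  [98, 68, 68, 78]
  [72, 73, 73, 72]
  [4, 45, 53, 45]
  [51, 51, 51, 41]
T^⊗3:
  [98, 68, 68, 78]
  [72, 73, 73, 72]
  [45, 45, 53, 45]
  [51, 51, 51, 51]
Answer: row 3 of T^⊗3 = [45, 45, 53, 45]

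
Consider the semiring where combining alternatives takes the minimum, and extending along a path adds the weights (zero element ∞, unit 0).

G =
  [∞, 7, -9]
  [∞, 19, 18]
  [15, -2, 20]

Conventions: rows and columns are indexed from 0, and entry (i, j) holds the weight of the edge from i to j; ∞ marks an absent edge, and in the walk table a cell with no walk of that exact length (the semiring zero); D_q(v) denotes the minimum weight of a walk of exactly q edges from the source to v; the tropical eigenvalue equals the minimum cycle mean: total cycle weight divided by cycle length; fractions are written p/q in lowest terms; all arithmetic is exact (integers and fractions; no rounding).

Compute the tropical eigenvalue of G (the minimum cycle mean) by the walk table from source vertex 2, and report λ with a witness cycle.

q=0: [∞, ∞, 0]
q=1: [15, -2, 20]
q=2: [35, 17, 6]
q=3: [21, 4, 26]
Optimal cycle mean attained by: cycle 0->2->0, total (-9) + 15, length 2.
Answer: λ = 3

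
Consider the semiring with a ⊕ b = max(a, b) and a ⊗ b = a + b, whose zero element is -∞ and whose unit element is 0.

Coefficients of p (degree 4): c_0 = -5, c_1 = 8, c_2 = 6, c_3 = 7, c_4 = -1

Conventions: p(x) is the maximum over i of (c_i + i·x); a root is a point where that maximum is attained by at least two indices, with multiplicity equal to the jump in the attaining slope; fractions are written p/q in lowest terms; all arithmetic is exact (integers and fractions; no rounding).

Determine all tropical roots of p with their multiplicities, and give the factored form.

hull edge (i=0, c=-5) to (i=1, c=8): slope 13, span 1
hull edge (i=1, c=8) to (i=3, c=7): slope -1/2, span 2
hull edge (i=3, c=7) to (i=4, c=-1): slope -8, span 1
Factored form: p(x) = -1 ⊗ (x ⊕ (-13)) ⊗ (x ⊕ 1/2) ⊗ (x ⊕ 1/2) ⊗ (x ⊕ 8)
Answer: roots = -13 (mult 1), 1/2 (mult 2), 8 (mult 1)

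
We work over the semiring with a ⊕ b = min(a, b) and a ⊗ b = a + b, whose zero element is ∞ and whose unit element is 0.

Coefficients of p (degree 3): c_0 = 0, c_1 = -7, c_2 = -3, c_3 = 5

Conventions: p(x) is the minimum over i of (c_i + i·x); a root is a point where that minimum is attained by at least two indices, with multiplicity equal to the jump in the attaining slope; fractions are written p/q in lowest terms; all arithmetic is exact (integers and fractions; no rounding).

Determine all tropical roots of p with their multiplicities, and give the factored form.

hull edge (i=0, c=0) to (i=1, c=-7): slope -7, span 1
hull edge (i=1, c=-7) to (i=2, c=-3): slope 4, span 1
hull edge (i=2, c=-3) to (i=3, c=5): slope 8, span 1
Factored form: p(x) = 5 ⊗ (x ⊕ (-8)) ⊗ (x ⊕ (-4)) ⊗ (x ⊕ 7)
Answer: roots = -8 (mult 1), -4 (mult 1), 7 (mult 1)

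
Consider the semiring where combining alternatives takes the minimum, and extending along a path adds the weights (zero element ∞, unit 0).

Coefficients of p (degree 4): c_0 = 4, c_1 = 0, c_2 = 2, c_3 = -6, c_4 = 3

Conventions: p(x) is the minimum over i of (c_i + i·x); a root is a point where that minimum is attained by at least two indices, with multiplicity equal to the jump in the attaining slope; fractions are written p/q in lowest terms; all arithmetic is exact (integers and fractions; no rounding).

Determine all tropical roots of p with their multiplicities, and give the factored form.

hull edge (i=0, c=4) to (i=1, c=0): slope -4, span 1
hull edge (i=1, c=0) to (i=3, c=-6): slope -3, span 2
hull edge (i=3, c=-6) to (i=4, c=3): slope 9, span 1
Factored form: p(x) = 3 ⊗ (x ⊕ (-9)) ⊗ (x ⊕ 3) ⊗ (x ⊕ 3) ⊗ (x ⊕ 4)
Answer: roots = -9 (mult 1), 3 (mult 2), 4 (mult 1)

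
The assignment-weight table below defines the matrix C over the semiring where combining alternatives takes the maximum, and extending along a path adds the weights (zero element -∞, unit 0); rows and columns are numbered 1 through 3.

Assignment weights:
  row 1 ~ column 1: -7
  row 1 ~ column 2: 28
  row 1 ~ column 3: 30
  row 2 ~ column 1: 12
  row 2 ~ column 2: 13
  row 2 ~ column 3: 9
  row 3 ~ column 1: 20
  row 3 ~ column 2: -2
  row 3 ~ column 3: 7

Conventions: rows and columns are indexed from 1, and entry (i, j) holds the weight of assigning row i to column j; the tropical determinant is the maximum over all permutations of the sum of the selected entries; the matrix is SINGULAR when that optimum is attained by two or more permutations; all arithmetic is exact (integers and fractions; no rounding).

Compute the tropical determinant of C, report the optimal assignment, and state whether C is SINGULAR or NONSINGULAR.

σ = (1, 2, 3): (-7) + 13 + 7 = 13
σ = (1, 3, 2): (-7) + 9 + (-2) = 0
σ = (2, 1, 3): 28 + 12 + 7 = 47
σ = (2, 3, 1): 28 + 9 + 20 = 57
σ = (3, 1, 2): 30 + 12 + (-2) = 40
σ = (3, 2, 1): 30 + 13 + 20 = 63
Optimal value attained by: σ = (3, 2, 1).
Answer: det⊕(C) = 63; verdict: NONSINGULAR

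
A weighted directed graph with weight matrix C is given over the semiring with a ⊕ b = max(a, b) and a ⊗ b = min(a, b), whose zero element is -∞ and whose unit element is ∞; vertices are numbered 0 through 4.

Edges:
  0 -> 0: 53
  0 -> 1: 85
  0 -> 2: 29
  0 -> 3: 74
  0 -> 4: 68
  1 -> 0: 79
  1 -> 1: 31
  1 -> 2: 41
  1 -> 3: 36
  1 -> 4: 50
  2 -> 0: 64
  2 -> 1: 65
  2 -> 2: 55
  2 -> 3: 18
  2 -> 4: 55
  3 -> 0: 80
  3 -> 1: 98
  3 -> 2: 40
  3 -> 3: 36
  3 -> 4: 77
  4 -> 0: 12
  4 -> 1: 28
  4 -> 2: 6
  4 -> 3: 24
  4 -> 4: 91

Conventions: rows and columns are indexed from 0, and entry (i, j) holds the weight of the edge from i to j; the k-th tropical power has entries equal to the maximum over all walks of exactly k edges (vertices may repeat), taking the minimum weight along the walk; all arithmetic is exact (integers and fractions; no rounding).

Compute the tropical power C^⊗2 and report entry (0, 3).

C^⊗2:
  [79, 74, 41, 53, 74]
  [53, 79, 41, 74, 68]
  [65, 64, 55, 64, 64]
  [79, 80, 41, 74, 77]
  [28, 28, 28, 28, 91]
Key observation: the optimum is the walk 0->0->3, with weight 53 min 74 = 53.
Optimal value attained by: walk 0->0->3.
Answer: (C^⊗2)[0][3] = 53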